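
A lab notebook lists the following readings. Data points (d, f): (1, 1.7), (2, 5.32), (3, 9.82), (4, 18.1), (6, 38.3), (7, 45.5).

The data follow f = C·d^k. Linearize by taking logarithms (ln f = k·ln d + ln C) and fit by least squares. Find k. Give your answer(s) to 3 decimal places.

k = 1.720

Let Y = ln f. Fitting Y = k·ln d + ln C by least squares:
AᵀA = [[10.6062, 6.9157]; [6.9157, 6]], rhs = [21.6436, 14.8456]ᵀ  (here Σln d = 6.9157, Σ(ln d)² = 10.6062, Σln f = 14.8456, Σln d·ln f = 21.6436).
Slope k = (n·Σln d·ln f − Σln d·Σln f)/(n·Σ(ln d)² − (Σln d)²) = (6·21.6436 − 6.9157·14.8456)/15.8099 = 1.72002; ln C = (Σln f − k·Σln d)/n = 0.49174.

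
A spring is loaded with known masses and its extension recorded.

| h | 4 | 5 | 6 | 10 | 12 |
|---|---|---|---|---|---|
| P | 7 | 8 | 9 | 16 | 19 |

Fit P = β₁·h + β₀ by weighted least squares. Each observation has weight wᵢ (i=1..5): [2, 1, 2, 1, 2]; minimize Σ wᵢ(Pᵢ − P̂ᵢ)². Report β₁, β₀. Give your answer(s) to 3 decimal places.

β₁ = 1.548, β₀ = 0.333

Sums needed: Σwᵢ·h·h = 517, Σwᵢ·h = 59, Σwᵢ·1 = 8.
Moment sums: Σwᵢ·h·P = 820, Σwᵢ·P = 94.
So MᵀWM·[β₁, β₀]ᵀ = MᵀWP: [[517, 59]; [59, 8]]·[β₁, β₀]ᵀ = [820, 94]ᵀ.
Eliminating β₀: 8·(row 1) − 59·(row 2) gives 655·β₁ = 8·820 − 59·94 = 1014, so β₁ = 1014/655.
Then β₀ = (94 − 59·(1014/655))/8 = 218/655.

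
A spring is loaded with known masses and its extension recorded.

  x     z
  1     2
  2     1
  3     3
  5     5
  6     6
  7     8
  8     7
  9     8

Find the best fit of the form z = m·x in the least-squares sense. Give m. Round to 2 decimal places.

m = 0.96

The normal system AᵀA·[m]ᵀ = Aᵀz is [[269]]·[m]ᵀ = [258]ᵀ.
m = 258/269 = 0.959108.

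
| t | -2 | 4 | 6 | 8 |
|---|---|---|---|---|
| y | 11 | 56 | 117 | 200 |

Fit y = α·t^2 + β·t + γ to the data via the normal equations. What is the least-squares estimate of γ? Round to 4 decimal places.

γ = 3.2818

Entries of MᵀM: Σt^2·t^2 = 5664, Σt^2·t = 784, Σt^2 = 120, Σt·t = 120, Σt = 16, Σ1 = 4.
Right-hand side: Σt^2·y = 17952, Σt·y = 2504, Σy = 384.
Normal equations: [[5664, 784, 120]; [784, 120, 16]; [120, 16, 4]]·[α, β, γ]ᵀ = [17952, 2504, 384]ᵀ.
Inverting the 3×3 Gram matrix, [α, β, γ]ᵀ = [515/181, 333/181, 594/181]ᵀ.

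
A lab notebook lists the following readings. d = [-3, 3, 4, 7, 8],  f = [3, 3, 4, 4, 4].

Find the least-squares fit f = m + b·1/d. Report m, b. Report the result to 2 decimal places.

Setting ∂/∂m … = 0 gives: 5·m + (29/56)·b = 18;  (29/56)·m + (9053/28224)·b = 29/14.
det = 5·(9053/28224) − (29/56)² = 589/441.
m = (18·(9053/28224) − (29/56)·(29/14))/(589/441) = 66339/18848; b = (5·(29/14) − (29/56)·18)/(589/441) = 1827/2356.

m = 3.52, b = 0.78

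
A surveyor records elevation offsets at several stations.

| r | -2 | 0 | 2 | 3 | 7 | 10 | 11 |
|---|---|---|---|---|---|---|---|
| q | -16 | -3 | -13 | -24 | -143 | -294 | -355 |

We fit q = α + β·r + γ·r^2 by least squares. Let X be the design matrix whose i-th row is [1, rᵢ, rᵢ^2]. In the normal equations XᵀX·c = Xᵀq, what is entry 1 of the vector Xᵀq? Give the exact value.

Entry 1 ↔ basis 1, so (Xᵀq)_{1} = Σᵢ qᵢ = (1)·(-16) + (1)·(-3) + (1)·(-13) + (1)·(-24) + (1)·(-143) + (1)·(-294) + (1)·(-355) = -848.

-848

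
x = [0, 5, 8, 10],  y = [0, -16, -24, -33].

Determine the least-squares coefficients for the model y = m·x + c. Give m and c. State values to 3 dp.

m = -3.211, c = 0.216

Normal-equation sums: Σx·x = 189, Σx = 23, Σ1 = 4.
And Σx·y = -602, Σy = -73.
So AᵀA·[m, c]ᵀ = Aᵀy: [[189, 23]; [23, 4]]·[m, c]ᵀ = [-602, -73]ᵀ.
Δ = 189·4 − 23² = 227.
m = ((-602)·4 − 23·(-73))/227 = -729/227; c = (189·(-73) − 23·(-602))/227 = 49/227.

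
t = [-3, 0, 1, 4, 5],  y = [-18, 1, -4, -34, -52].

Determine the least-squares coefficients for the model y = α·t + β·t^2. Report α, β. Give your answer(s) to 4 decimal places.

α = -0.2470, β = -2.0454

From the data, Σt·t = 51, Σt·t^2 = 163, Σt^2·t^2 = 963.
Moment sums: Σt·y = -346, Σt^2·y = -2010.
So XᵀX·[α, β]ᵀ = Xᵀy: [[51, 163]; [163, 963]]·[α, β]ᵀ = [-346, -2010]ᵀ.
det = 51·963 − 163² = 22544.
α = ((-346)·963 − 163·(-2010))/22544 = -348/1409; β = (51·(-2010) − 163·(-346))/22544 = -2882/1409.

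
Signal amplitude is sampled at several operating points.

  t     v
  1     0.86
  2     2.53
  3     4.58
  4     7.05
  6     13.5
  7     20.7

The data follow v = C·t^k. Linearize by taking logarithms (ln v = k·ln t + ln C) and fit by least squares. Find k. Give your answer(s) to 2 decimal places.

k = 1.59

With ln vᵢ as the transformed response and ln tᵢ as the regressor:
AᵀA = [[10.6062, 6.9157]; [6.9157, 6]], rhs = [15.5824, 9.8849]ᵀ  (here Σln t = 6.9157, Σ(ln t)² = 10.6062, Σln v = 9.8849, Σln t·ln v = 15.5824).
Δ = 10.6062·6 − (6.9157)² = 15.8099; k = (15.5824·6 − 6.9157·9.8849)/15.8099 = 1.58969, ln C = (10.6062·9.8849 − 6.9157·15.5824)/15.8099 = -0.18482.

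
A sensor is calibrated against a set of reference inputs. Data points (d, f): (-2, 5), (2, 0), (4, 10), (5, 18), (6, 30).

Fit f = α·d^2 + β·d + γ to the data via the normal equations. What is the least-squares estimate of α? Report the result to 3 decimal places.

Normal-equation sums: Σd^2·d^2 = 2209, Σd^2·d = 405, Σd^2 = 85, Σd·d = 85, Σd = 15, Σ1 = 5.
For Mᵀf: Σd^2·f = 1710, Σd·f = 300, Σf = 63.
Normal equations: [[2209, 405, 85]; [405, 85, 15]; [85, 15, 5]]·[α, β, γ]ᵀ = [1710, 300, 63]ᵀ.
Solving the 3×3 system (Gaussian elimination) gives α = 891/806, β = -5523/4030, γ = -4194/2015.

α = 1.105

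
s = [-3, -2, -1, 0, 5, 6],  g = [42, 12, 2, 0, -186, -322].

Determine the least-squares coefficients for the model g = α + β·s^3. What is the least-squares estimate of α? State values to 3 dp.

The normal system XᵀX·[α, β]ᵀ = Xᵀg is [[6, 305]; [305, 63075]]·[α, β]ᵀ = [-452, -94034]ᵀ.
Δ = 6·63075 − 305² = 285425.
α = ((-452)·63075 − 305·(-94034))/285425 = 34094/57085; β = (6·(-94034) − 305·(-452))/285425 = -426344/285425.

α = 0.597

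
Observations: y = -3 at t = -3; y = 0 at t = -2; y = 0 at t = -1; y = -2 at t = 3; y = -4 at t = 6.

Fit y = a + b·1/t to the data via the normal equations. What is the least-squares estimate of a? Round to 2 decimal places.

a = -2.44

Normal-equation sums: Σ1 = 5, Σ1/t = -4/3, Σ1/t·1/t = 3/2.
For Mᵀy: Σy = -9, Σ1/t·y = -1/3.
So MᵀM·[a, b]ᵀ = Mᵀy: [[5, -4/3]; [-4/3, 3/2]]·[a, b]ᵀ = [-9, -1/3]ᵀ.
Eliminating b: (3/2)·(row 1) − (-4/3)·(row 2) gives (103/18)·a = (3/2)·(-9) − (-4/3)·(-1/3) = -251/18, so a = -251/103.
Then b = ((-1/3) − (-4/3)·(-251/103))/(3/2) = -246/103.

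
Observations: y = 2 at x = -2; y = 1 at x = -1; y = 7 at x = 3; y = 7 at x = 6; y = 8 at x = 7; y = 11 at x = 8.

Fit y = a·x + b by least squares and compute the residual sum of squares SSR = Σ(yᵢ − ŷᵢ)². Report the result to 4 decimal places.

From the data, Σx·x = 163, Σx = 21, Σ1 = 6.
For Mᵀy: Σx·y = 202, Σy = 36.
Eliminating b: 6·(row 1) − 21·(row 2) gives 537·a = 6·202 − 21·36 = 456, so a = 152/179.
Then b = (36 − 21·(152/179))/6 = 542/179.
Residuals: 120/179, -211/179, 255/179, -201/179, -174/179, 211/179; SSR = 1336/179.

SSR = 7.4637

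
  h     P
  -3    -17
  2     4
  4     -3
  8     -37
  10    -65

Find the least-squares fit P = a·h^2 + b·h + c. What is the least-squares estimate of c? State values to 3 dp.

Sums needed: Σh^2·h^2 = 14449, Σh^2·h = 1557, Σh^2 = 193, Σh·h = 193, Σh = 21, Σ1 = 5.
For AᵀP: Σh^2·P = -9053, Σh·P = -899, ΣP = -118.
Inverting the 3×3 Gram matrix, [a, b, c]ᵀ = [-53223/55126, 333737/110252, 105173/110252]ᵀ.

c = 0.954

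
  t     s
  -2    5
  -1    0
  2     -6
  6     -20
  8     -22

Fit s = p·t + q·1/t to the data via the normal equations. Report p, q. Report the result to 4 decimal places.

p = -3.0223, q = 2.2859

Forming AᵀA = [[109, 5]; [5, 889/576]] and Aᵀs = [-318, -139/12]ᵀ gives AᵀA·[p, q]ᵀ = Aᵀs.
Determinant 109·(889/576) − 5² = 82501/576.
p = ((-318)·(889/576) − 5·(-139/12))/(82501/576) = -249342/82501; q = (109·(-139/12) − 5·(-318))/(82501/576) = 188592/82501.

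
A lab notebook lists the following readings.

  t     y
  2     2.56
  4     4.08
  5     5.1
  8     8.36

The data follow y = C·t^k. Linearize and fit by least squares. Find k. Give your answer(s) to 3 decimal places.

k = 0.845

Linearized form: ln y = k·ln t + ln C. From the 4 transformed points,
Over the data: Σln t = 5.7683, Σ(ln t)² = 9.3166, Σln y = 6.0988, Σln t·ln y = 9.6386.
Normal system: [[9.3166, 5.7683]; [5.7683, 4]]·[k, ln C]ᵀ = [9.6386, 6.0988]ᵀ.
Δ = 9.3166·4 − (5.7683)² = 3.9930; k = (9.6386·4 − 5.7683·6.0988)/3.9930 = 0.84511, ln C = (9.3166·6.0988 − 5.7683·9.6386)/3.9930 = 0.30598.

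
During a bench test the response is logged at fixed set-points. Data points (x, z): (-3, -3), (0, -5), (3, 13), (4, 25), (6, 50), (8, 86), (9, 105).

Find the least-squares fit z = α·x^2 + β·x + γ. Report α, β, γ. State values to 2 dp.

α = 1.04, β = 2.84, γ = -4.25

Setting ∂/∂α … = 0 gives: 12371·α + 1521·β + 215·γ = 16299;  1521·α + 215·β + 27·γ = 2081;  215·α + 27·β + 7·γ = 271.
Row-reducing yields α = 293501/281561, β = 799208/281561, γ = -1196900/281561.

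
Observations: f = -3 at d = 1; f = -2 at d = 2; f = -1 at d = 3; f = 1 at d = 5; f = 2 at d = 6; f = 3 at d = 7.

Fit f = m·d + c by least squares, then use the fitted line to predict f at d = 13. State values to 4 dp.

f̂ = 9.0000

XᵀX·[m, c]ᵀ = Xᵀf reads: 124·m + 24·c = 28;  24·m + 6·c = 0.
(Σd·d = 124, Σd = 24, Σ1 = 6, Σd·f = 28, Σf = 0.)
det = 124·6 − 24² = 168.
m = (28·6 − 24·0)/168 = 1; c = (124·0 − 24·28)/168 = -4.
At d = 13: f̂ = (1)·(13) + (-4)·(1) = 9.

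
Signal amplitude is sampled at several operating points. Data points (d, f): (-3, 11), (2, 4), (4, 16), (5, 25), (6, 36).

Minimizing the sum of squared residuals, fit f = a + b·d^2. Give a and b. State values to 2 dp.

a = 0.90, b = 0.97

The normal equations are: 5·a + 90·b = 92;  90·a + 2274·b = 2292.
(Σ1 = 5, Σd^2 = 90, Σd^2·d^2 = 2274, Σf = 92, Σd^2·f = 2292.)
Determinant 5·2274 − 90² = 3270.
a = (92·2274 − 90·2292)/3270 = 488/545; b = (5·2292 − 90·92)/3270 = 106/109.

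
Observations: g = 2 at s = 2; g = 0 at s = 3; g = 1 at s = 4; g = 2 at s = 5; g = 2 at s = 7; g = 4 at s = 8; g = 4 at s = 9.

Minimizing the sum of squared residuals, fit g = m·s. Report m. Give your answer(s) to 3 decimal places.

Entries of MᵀM: Σs·s = 248.
Moment sums: Σs·g = 100.
m = 100/248 = 0.403226.

m = 0.403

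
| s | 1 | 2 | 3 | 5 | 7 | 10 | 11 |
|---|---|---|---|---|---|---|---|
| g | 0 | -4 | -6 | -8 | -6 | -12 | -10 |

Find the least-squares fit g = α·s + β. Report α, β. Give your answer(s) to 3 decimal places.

α = -0.891, β = -1.607

Sums needed: Σs·s = 309, Σs = 39, Σ1 = 7.
And Σs·g = -338, Σg = -46.
AᵀA·[α, β]ᵀ = Aᵀg becomes [[309, 39]; [39, 7]]·[α, β]ᵀ = [-338, -46]ᵀ.
det = 309·7 − 39² = 642.
α = ((-338)·7 − 39·(-46))/642 = -286/321; β = (309·(-46) − 39·(-338))/642 = -172/107.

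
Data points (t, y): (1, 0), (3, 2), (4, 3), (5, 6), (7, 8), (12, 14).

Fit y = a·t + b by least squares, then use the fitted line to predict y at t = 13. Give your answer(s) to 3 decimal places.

XᵀX·[a, b]ᵀ = Xᵀy reads: 244·a + 32·b = 272;  32·a + 6·b = 33.
(Σt·t = 244, Σt = 32, Σ1 = 6, Σt·y = 272, Σy = 33.)
Eliminating b: 6·(row 1) − 32·(row 2) gives 440·a = 6·272 − 32·33 = 576, so a = 72/55.
Then b = (33 − 32·(72/55))/6 = -163/110.
At t = 13: ŷ = (72/55)·(13) + (-163/110)·(1) = 1709/110.

ŷ = 15.536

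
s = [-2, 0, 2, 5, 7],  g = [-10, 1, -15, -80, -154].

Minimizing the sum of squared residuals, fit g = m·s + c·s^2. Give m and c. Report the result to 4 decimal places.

Normal-equation sums: Σs·s = 82, Σs·s^2 = 468, Σs^2·s^2 = 3058.
Moment sums: Σs·g = -1488, Σs^2·g = -9646.
Normal equations: [[82, 468]; [468, 3058]]·[m, c]ᵀ = [-1488, -9646]ᵀ.
Eliminating c: 3058·(row 1) − 468·(row 2) gives 31732·m = 3058·(-1488) − 468·(-9646) = -35976, so m = -8994/7933.
Then c = ((-9646) − 468·(-8994/7933))/3058 = -23647/7933.

m = -1.1337, c = -2.9808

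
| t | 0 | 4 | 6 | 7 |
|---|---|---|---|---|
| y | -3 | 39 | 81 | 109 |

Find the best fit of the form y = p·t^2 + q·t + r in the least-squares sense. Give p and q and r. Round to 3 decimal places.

Setting ∂/∂p … = 0 gives: 3953·p + 623·q + 101·r = 8881;  623·p + 101·q + 17·r = 1405;  101·p + 17·q + 4·r = 226.
Solving the 3×3 system (Gaussian elimination) gives p = 343/186, q = 91/30, r = -458/155.

p = 1.844, q = 3.033, r = -2.955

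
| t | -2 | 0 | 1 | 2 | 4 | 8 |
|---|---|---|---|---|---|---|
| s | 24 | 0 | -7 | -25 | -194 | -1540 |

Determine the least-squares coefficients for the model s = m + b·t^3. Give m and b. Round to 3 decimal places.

Sums needed: Σ1 = 6, Σt^3 = 577, Σt^3·t^3 = 266369.
Right-hand side: Σs = -1742, Σt^3·s = -801295.
Normal equations: [[6, 577]; [577, 266369]]·[m, b]ᵀ = [-1742, -801295]ᵀ.
Eliminating b: 266369·(row 1) − 577·(row 2) gives 1265285·m = 266369·(-1742) − 577·(-801295) = -1667583, so m = -1667583/1265285.
Then b = ((-801295) − 577·(-1667583/1265285))/266369 = -3802636/1265285.

m = -1.318, b = -3.005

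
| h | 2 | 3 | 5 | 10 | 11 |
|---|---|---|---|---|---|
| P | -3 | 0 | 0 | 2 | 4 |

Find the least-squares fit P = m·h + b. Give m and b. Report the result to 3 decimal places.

m = 0.590, b = -3.057

XᵀX·[m, b]ᵀ = XᵀP reads: 259·m + 31·b = 58;  31·m + 5·b = 3.
Eliminating b: 5·(row 1) − 31·(row 2) gives 334·m = 5·58 − 31·3 = 197, so m = 197/334.
Then b = (3 − 31·(197/334))/5 = -1021/334.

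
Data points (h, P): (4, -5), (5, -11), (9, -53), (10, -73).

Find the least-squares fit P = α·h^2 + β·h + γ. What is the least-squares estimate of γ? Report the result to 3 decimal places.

γ = -17.462

With design matrix X, XᵀX = [[17442, 1918, 222]; [1918, 222, 28]; [222, 28, 4]] and XᵀP = [-11948, -1282, -142]ᵀ.
Row-reducing yields α = -7/5, β = 554/65, γ = -227/13.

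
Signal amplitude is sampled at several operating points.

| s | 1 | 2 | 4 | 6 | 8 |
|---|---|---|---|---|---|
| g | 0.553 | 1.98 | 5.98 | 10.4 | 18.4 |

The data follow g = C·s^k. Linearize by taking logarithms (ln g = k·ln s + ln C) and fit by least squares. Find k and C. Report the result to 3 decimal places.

Let Y = ln g. Fitting Y = k·ln s + ln C by least squares:
Σln s = 5.9506, Σ(ln s)² = 9.9367, Σln g = 7.1333, Σln s·ln g = 13.2048.
Equations: 9.9367·k + 5.9506·ln C = 13.2048;  5.9506·k + 5·ln C = 7.1333.
Solving (det = 14.2736): k = 1.65175, ln C = -0.53913, so C = exp(-0.53913) = 0.58325.

k = 1.652, C = 0.583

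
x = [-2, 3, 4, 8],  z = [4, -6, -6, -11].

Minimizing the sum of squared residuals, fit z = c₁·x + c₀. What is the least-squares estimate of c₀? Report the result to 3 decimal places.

c₀ = 0.133

From the data, Σx·x = 93, Σx = 13, Σ1 = 4.
Right-hand side: Σx·z = -138, Σz = -19.
So AᵀA·[c₁, c₀]ᵀ = Aᵀz: [[93, 13]; [13, 4]]·[c₁, c₀]ᵀ = [-138, -19]ᵀ.
Δ = 93·4 − 13² = 203.
c₁ = ((-138)·4 − 13·(-19))/203 = -305/203; c₀ = (93·(-19) − 13·(-138))/203 = 27/203.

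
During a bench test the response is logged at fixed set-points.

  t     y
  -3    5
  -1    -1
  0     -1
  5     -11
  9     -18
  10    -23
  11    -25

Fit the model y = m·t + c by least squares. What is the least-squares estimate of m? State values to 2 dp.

AᵀA·[m, c]ᵀ = Aᵀy reads: 337·m + 31·c = -736;  31·m + 7·c = -74.
(Σt·t = 337, Σt = 31, Σ1 = 7, Σt·y = -736, Σy = -74.)
Eliminating c: 7·(row 1) − 31·(row 2) gives 1398·m = 7·(-736) − 31·(-74) = -2858, so m = -1429/699.
Then c = ((-74) − 31·(-1429/699))/7 = -1061/699.

m = -2.04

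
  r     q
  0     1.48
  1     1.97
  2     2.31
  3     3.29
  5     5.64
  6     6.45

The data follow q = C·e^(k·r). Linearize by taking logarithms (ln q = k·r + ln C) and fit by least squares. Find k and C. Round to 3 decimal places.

k = 0.253, C = 1.488

Taking logs, ln q = k·r + ln C, so regress ln q on r.
Σr = 17.0000, Σ(r)² = 75.0000, Σln q = 6.6922, Σr·ln q = 25.7591.
Equations: 75.0000·k + 17.0000·ln C = 25.7591;  17.0000·k + 6·ln C = 6.6922.
Slope k = (n·Σr·ln q − Σr·Σln q)/(n·Σ(r)² − (Σr)²) = (6·25.7591 − 17.0000·6.6922)/161.0000 = 0.25334; ln C = (Σln q − k·Σr)/n = 0.39757, so C = exp(0.39757) = 1.48820.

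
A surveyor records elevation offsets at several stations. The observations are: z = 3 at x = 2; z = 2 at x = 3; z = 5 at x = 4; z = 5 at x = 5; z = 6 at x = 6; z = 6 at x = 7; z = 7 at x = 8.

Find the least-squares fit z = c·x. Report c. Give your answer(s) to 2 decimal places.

Forming AᵀA = [[203]] and Aᵀz = [191]ᵀ gives AᵀA·[c]ᵀ = Aᵀz.
c = 191/203 = 0.940887.

c = 0.94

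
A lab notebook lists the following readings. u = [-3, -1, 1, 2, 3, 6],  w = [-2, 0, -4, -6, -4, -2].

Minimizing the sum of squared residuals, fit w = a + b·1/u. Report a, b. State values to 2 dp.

a = -2.73, b = -2.47

Sums needed: Σ1 = 6, Σ1/u = 2/3, Σ1/u·1/u = 5/2.
And Σw = -18, Σ1/u·w = -8.
Normal equations: [[6, 2/3]; [2/3, 5/2]]·[a, b]ᵀ = [-18, -8]ᵀ.
det = 6·(5/2) − (2/3)² = 131/9.
a = ((-18)·(5/2) − (2/3)·(-8))/(131/9) = -357/131; b = (6·(-8) − (2/3)·(-18))/(131/9) = -324/131.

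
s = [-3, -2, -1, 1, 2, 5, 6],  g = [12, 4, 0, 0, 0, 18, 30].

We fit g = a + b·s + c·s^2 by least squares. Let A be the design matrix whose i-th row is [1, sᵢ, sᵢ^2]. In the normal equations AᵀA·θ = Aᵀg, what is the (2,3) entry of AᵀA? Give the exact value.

314

Row 2 ↔ basis s, column 3 ↔ basis s^2, so (AᵀA)_{2,3} = Σᵢ (s)·(s^2) = (-3)·(9) + (-2)·(4) + (-1)·(1) + (1)·(1) + (2)·(4) + (5)·(25) + (6)·(36) = 314.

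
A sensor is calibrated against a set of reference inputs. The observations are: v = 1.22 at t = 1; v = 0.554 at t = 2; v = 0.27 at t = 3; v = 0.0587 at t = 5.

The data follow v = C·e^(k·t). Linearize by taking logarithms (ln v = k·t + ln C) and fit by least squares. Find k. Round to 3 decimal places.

k = -0.756

Taking logs, ln v = k·t + ln C, so regress ln v on t.
Σt = 11.0000, Σ(t)² = 39.0000, Σln v = -4.5364, Σt·ln v = -19.0869.
Equations: 39.0000·k + 11.0000·ln C = -19.0869;  11.0000·k + 4·ln C = -4.5364.
Δ = 39.0000·4 − (11.0000)² = 35.0000; k = (-19.0869·4 − 11.0000·-4.5364)/35.0000 = -0.75564, ln C = (39.0000·-4.5364 − 11.0000·-19.0869)/35.0000 = 0.94391.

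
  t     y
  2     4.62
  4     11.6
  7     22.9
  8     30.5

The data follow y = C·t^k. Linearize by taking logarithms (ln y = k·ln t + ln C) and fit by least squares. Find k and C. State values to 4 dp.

k = 1.3273, C = 1.8345

Taking logs, ln y = k·ln t + ln C, so regress ln y on ln t.
Σln t = 6.1048, Σ(ln t)² = 10.5129, Σln y = 10.5303, Σln t·ln y = 17.6585.
Equations: 10.5129·k + 6.1048·ln C = 17.6585;  6.1048·k + 4·ln C = 10.5303.
Solving (det = 4.7831): k = 1.32734, ln C = 0.60679, so C = exp(0.60679) = 1.83453.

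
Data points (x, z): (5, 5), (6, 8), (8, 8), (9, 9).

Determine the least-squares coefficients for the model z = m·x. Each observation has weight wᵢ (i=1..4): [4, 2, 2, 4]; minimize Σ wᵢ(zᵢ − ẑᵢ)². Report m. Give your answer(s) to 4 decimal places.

With design matrix A, AᵀWA = [[624]] and AᵀWz = [648]ᵀ.
m = 648/624 = 1.03846.

m = 1.0385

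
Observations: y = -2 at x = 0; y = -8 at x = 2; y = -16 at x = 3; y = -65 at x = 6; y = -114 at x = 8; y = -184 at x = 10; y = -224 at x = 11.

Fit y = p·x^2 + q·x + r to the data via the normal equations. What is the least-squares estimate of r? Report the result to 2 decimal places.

r = -2.63

Setting ∂/∂p … = 0 gives: 30130·p + 3094·q + 334·r = -55316;  3094·p + 334·q + 40·r = -5670;  334·p + 40·q + 7·r = -613.
(Σx^2·x^2 = 30130, Σx^2·x = 3094, Σx^2 = 334, Σx·x = 334, Σx = 40, Σ1 = 7, Σx^2·y = -55316, Σx·y = -5670, Σy = -613.)
Inverting the 3×3 Gram matrix, [p, q, r]ᵀ = [-17425/8862, 41285/26586, -34912/13293]ᵀ.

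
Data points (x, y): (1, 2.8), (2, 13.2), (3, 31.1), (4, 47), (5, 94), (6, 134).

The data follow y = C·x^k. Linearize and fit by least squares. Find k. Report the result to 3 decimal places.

k = 2.135

Taking logs, ln y = k·ln x + ln C, so regress ln y on ln x.
Over the data: Σln x = 6.5793, Σ(ln x)² = 9.4099, Σln y = 20.3383, Σln x·ln y = 26.9900.
Normal system: [[9.4099, 6.5793]; [6.5793, 6]]·[k, ln C]ᵀ = [26.9900, 20.3383]ᵀ.
Slope k = (n·Σln x·ln y − Σln x·Σln y)/(n·Σ(ln x)² − (Σln x)²) = (6·26.9900 − 6.5793·20.3383)/13.1729 = 2.13536; ln C = (Σln y − k·Σln x)/n = 1.04821.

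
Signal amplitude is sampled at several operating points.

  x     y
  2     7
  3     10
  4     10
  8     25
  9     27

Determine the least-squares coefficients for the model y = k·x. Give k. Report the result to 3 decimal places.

k = 3.029

The normal equations are: 174·k = 527.
(Σx·x = 174, Σx·y = 527.)
k = 527/174 = 3.02874.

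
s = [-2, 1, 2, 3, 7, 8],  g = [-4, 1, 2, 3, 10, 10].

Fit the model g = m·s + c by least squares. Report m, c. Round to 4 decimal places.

Setting ∂/∂m … = 0 gives: 131·m + 19·c = 172;  19·m + 6·c = 22.
Determinant 131·6 − 19² = 425.
m = (172·6 − 19·22)/425 = 614/425; c = (131·22 − 19·172)/425 = -386/425.

m = 1.4447, c = -0.9082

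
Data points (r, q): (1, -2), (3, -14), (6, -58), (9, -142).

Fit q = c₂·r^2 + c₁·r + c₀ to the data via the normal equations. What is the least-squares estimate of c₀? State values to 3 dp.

Compute the Gram sums: Σr^2·r^2 = 7939, Σr^2·r = 973, Σr^2 = 127, Σr·r = 127, Σr = 19, Σ1 = 4.
Right-hand side: Σr^2·q = -13718, Σr·q = -1670, Σq = -216.
Normal equations: [[7939, 973, 127]; [973, 127, 19]; [127, 19, 4]]·[c₂, c₁, c₀]ᵀ = [-13718, -1670, -216]ᵀ.
Solving the 3×3 system (Gaussian elimination) gives c₂ = -259/127, c₁ = 1141/381, c₀ = -1324/381.

c₀ = -3.475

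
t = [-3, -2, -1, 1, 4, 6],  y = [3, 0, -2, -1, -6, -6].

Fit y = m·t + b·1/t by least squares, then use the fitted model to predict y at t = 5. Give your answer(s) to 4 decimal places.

Normal-equation sums: Σt·t = 67, Σt·1/t = 6, Σ1/t·1/t = 353/144.
Moment sums: Σt·y = -68, Σ1/t·y = -5/2.
XᵀX·[m, b]ᵀ = Xᵀy becomes [[67, 6]; [6, 353/144]]·[m, b]ᵀ = [-68, -5/2]ᵀ.
Determinant 67·(353/144) − 6² = 18467/144.
m = ((-68)·(353/144) − 6·(-5/2))/(18467/144) = -21844/18467; b = (67·(-5/2) − 6·(-68))/(18467/144) = 34632/18467.
At t = 5: ŷ = (-21844/18467)·(5) + (34632/18467)·(1/5) = -511468/92335.

ŷ = -5.5393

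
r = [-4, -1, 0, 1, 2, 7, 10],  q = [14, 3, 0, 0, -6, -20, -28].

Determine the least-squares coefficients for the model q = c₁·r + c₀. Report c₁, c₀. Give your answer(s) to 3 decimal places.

Compute the Gram sums: Σr·r = 171, Σr = 15, Σ1 = 7.
Right-hand side: Σr·q = -491, Σq = -37.
det = 171·7 − 15² = 972.
c₁ = ((-491)·7 − 15·(-37))/972 = -1441/486; c₀ = (171·(-37) − 15·(-491))/972 = 173/162.

c₁ = -2.965, c₀ = 1.068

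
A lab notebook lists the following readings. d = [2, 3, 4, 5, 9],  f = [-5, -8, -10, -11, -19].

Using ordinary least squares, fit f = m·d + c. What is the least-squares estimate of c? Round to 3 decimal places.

c = -1.747

With design matrix X, XᵀX = [[135, 23]; [23, 5]] and Xᵀf = [-300, -53]ᵀ.
det = 135·5 − 23² = 146.
m = ((-300)·5 − 23·(-53))/146 = -281/146; c = (135·(-53) − 23·(-300))/146 = -255/146.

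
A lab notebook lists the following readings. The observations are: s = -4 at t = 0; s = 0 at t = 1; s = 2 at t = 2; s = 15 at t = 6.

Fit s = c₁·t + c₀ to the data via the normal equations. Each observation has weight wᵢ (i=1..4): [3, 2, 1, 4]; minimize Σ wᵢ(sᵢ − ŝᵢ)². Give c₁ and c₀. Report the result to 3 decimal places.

c₁ = 3.128, c₀ = -3.760

The normal equations are: 150·c₁ + 28·c₀ = 364;  28·c₁ + 10·c₀ = 50.
(Σwᵢ·t·t = 150, Σwᵢ·t = 28, Σwᵢ·1 = 10, Σwᵢ·t·s = 364, Σwᵢ·s = 50.)
det = 150·10 − 28² = 716.
c₁ = (364·10 − 28·50)/716 = 560/179; c₀ = (150·50 − 28·364)/716 = -673/179.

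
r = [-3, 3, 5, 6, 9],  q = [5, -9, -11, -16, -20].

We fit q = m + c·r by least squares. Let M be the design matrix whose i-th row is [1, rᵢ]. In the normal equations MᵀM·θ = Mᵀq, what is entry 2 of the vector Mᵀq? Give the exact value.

-373

Entry 2 ↔ basis r, so (Mᵀq)_{2} = Σᵢ (r)·qᵢ = (-3)·(5) + (3)·(-9) + (5)·(-11) + (6)·(-16) + (9)·(-20) = -373.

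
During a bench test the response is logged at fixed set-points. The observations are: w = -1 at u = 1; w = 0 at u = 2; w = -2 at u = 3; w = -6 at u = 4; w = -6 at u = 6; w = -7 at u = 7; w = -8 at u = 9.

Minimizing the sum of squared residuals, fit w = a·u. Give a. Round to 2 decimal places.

a = -0.96

Setting ∂/∂a … = 0 gives: 196·a = -188.
Hence a = -188 / 196 ≈ -0.959184.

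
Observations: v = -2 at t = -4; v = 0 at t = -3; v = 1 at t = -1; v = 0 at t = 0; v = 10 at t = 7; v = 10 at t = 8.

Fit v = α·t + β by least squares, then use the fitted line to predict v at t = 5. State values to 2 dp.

Forming AᵀA = [[139, 7]; [7, 6]] and Aᵀv = [157, 19]ᵀ gives AᵀA·[α, β]ᵀ = Aᵀv.
Eliminating β: 6·(row 1) − 7·(row 2) gives 785·α = 6·157 − 7·19 = 809, so α = 809/785.
Then β = (19 − 7·(809/785))/6 = 1542/785.
At t = 5: v̂ = (809/785)·(5) + (1542/785)·(1) = 5587/785.

v̂ = 7.12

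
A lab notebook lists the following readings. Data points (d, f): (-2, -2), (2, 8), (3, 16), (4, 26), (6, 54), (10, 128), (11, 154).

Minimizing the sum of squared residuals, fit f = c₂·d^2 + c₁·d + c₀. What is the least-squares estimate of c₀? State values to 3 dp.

The normal equations are: 26306·c₂ + 2638·c₁ + 290·c₀ = 33962;  2638·c₂ + 290·c₁ + 34·c₀ = 3470;  290·c₂ + 34·c₁ + 7·c₀ = 384.
Solving the 3×3 system (Gaussian elimination) gives c₂ = 61478/59703, c₁ = 162041/59703, c₀ = -19622/19901.

c₀ = -0.986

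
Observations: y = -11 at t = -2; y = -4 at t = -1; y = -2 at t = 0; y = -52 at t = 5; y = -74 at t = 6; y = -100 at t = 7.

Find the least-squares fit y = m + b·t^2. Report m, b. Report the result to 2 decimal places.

The normal system XᵀX·[m, b]ᵀ = Xᵀy is [[6, 115]; [115, 4339]]·[m, b]ᵀ = [-243, -8912]ᵀ.
det = 6·4339 − 115² = 12809.
m = ((-243)·4339 − 115·(-8912))/12809 = -29497/12809; b = (6·(-8912) − 115·(-243))/12809 = -25527/12809.

m = -2.30, b = -1.99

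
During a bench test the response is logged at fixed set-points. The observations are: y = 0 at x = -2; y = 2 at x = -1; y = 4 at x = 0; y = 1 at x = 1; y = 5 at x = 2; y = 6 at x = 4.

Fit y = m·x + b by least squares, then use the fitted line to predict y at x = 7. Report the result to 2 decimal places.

ŷ = 8.70

Compute the Gram sums: Σx·x = 26, Σx = 4, Σ1 = 6.
Moment sums: Σx·y = 33, Σy = 18.
MᵀM·[m, b]ᵀ = Mᵀy becomes [[26, 4]; [4, 6]]·[m, b]ᵀ = [33, 18]ᵀ.
Eliminating b: 6·(row 1) − 4·(row 2) gives 140·m = 6·33 − 4·18 = 126, so m = 9/10.
Then b = (18 − 4·(9/10))/6 = 12/5.
At x = 7: ŷ = (9/10)·(7) + (12/5)·(1) = 87/10.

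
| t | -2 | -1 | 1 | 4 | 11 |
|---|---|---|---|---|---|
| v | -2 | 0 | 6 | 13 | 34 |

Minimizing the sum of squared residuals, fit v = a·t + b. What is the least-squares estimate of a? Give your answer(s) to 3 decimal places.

Normal-equation sums: Σt·t = 143, Σt = 13, Σ1 = 5.
For Aᵀv: Σt·v = 436, Σv = 51.
Normal equations: [[143, 13]; [13, 5]]·[a, b]ᵀ = [436, 51]ᵀ.
Eliminating b: 5·(row 1) − 13·(row 2) gives 546·a = 5·436 − 13·51 = 1517, so a = 1517/546.
Then b = (51 − 13·(1517/546))/5 = 125/42.

a = 2.778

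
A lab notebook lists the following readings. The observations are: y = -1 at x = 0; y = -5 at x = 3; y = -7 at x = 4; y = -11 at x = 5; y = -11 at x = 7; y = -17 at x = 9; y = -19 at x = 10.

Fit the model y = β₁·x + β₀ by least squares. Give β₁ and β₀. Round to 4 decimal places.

Forming MᵀM = [[280, 38]; [38, 7]] and Mᵀy = [-518, -71]ᵀ gives MᵀM·[β₁, β₀]ᵀ = Mᵀy.
Eliminating β₀: 7·(row 1) − 38·(row 2) gives 516·β₁ = 7·(-518) − 38·(-71) = -928, so β₁ = -232/129.
Then β₀ = ((-71) − 38·(-232/129))/7 = -49/129.

β₁ = -1.7984, β₀ = -0.3798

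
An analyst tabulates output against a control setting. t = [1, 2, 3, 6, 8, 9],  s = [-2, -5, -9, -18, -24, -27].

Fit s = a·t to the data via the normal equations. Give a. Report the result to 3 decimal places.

a = -2.985

Sums needed: Σt·t = 195.
And Σt·s = -582.
Normal equations: [[195]]·[a]ᵀ = [-582]ᵀ.
Hence a = -582 / 195 ≈ -2.98462.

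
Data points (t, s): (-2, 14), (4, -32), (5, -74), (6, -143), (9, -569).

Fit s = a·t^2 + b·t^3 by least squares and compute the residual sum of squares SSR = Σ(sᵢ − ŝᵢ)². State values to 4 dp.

Sums needed: Σt^2·t^2 = 8754, Σt^2·t^3 = 70942, Σt^3·t^3 = 597882.
For Mᵀs: Σt^2·s = -53543, Σt^3·s = -457099.
So MᵀM·[a, b]ᵀ = Mᵀs: [[8754, 70942]; [70942, 597882]]·[a, b]ᵀ = [-53543, -457099]ᵀ.
Determinant 8754·597882 − 70942² = 201091664.
a = ((-53543)·597882 − 70942·(-457099))/201091664 = 103780333/50272916; b = (8754·(-457099) − 70942·(-53543))/201091664 = -50749285/50272916.
Residuals: -29323697/12568229, -5316100/12568229, 7239129/12568229, 9181646/12568229, -3816853/12568229; SSR = 82701875/12568229.

SSR = 6.5802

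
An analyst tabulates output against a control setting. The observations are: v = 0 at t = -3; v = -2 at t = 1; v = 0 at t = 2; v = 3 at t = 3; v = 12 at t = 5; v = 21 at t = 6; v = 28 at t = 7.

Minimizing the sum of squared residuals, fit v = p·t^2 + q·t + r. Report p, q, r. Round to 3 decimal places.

Compute the Gram sums: Σt^2·t^2 = 4501, Σt^2·t = 693, Σt^2 = 133, Σt·t = 133, Σt = 21, Σ1 = 7.
For Aᵀv: Σt^2·v = 2453, Σt·v = 389, Σv = 62.
Solving the 3×3 system (Gaussian elimination) gives p = 4/7, q = 1/2, r = -7/2.

p = 0.571, q = 0.500, r = -3.500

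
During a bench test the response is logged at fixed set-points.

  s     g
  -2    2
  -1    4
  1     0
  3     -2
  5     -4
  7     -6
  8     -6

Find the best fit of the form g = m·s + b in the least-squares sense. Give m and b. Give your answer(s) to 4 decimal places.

Compute the Gram sums: Σs·s = 153, Σs = 21, Σ1 = 7.
For Mᵀg: Σs·g = -124, Σg = -12.
Normal equations: [[153, 21]; [21, 7]]·[m, b]ᵀ = [-124, -12]ᵀ.
Eliminating b: 7·(row 1) − 21·(row 2) gives 630·m = 7·(-124) − 21·(-12) = -616, so m = -44/45.
Then b = ((-12) − 21·(-44/45))/7 = 128/105.

m = -0.9778, b = 1.2190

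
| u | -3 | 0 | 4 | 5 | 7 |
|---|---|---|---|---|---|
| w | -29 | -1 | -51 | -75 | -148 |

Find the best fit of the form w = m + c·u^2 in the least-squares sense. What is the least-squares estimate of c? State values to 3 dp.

c = -2.983

Compute the Gram sums: Σ1 = 5, Σu^2 = 99, Σu^2·u^2 = 3363.
Right-hand side: Σw = -304, Σu^2·w = -10204.
Determinant 5·3363 − 99² = 7014.
m = ((-304)·3363 − 99·(-10204))/7014 = -2026/1169; c = (5·(-10204) − 99·(-304))/7014 = -10462/3507.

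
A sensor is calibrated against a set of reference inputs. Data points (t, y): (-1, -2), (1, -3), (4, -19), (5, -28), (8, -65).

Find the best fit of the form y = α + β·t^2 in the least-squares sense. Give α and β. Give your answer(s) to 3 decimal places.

The normal equations are: 5·α + 107·β = -117;  107·α + 4979·β = -5169.
(Σ1 = 5, Σt^2 = 107, Σt^2·t^2 = 4979, Σy = -117, Σt^2·y = -5169.)
Eliminating β: 4979·(row 1) − 107·(row 2) gives 13446·α = 4979·(-117) − 107·(-5169) = -29460, so α = -4910/2241.
Then β = ((-5169) − 107·(-4910/2241))/4979 = -2221/2241.

α = -2.191, β = -0.991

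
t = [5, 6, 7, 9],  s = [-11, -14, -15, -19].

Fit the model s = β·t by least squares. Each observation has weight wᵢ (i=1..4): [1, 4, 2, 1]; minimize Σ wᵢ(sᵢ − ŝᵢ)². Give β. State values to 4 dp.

The normal equations are: 348·β = -772.
Hence β = -772 / 348 ≈ -2.21839.

β = -2.2184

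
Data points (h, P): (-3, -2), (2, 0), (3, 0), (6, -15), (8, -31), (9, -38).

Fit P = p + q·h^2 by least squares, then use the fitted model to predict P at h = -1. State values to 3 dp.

MᵀM·[p, q]ᵀ = MᵀP reads: 6·p + 203·q = -86;  203·p + 12131·q = -5620.
Determinant 6·12131 − 203² = 31577.
p = ((-86)·12131 − 203·(-5620))/31577 = 13942/4511; q = (6·(-5620) − 203·(-86))/31577 = -16262/31577.
At h = -1: P̂ = (13942/4511)·(1) + (-16262/31577)·(1) = 81332/31577.

P̂ = 2.576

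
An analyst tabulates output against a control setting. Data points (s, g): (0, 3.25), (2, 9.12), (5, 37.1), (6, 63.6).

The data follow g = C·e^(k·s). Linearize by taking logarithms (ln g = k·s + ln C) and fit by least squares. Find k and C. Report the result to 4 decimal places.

Taking logs, ln g = k·s + ln C, so regress ln g on s.
Σs = 13.0000, Σ(s)² = 65.0000, Σln g = 11.1554, Σs·ln g = 47.4047.
Equations: 65.0000·k + 13.0000·ln C = 47.4047;  13.0000·k + 4·ln C = 11.1554.
Δ = 65.0000·4 − (13.0000)² = 91.0000; k = (47.4047·4 − 13.0000·11.1554)/91.0000 = 0.49010, ln C = (65.0000·11.1554 − 13.0000·47.4047)/91.0000 = 1.19601, so C = exp(1.19601) = 3.30690.

k = 0.4901, C = 3.3069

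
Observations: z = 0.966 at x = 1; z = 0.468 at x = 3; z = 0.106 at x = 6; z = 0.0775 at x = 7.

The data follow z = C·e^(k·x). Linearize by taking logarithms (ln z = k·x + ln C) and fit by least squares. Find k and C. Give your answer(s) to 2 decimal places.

k = -0.44, C = 1.57

Taking logs, ln z = k·x + ln C, so regress ln z on x.
Over the data: Σx = 17.0000, Σ(x)² = 95.0000, Σln z = -5.5957, Σx·ln z = -33.6807.
Normal system: [[95.0000, 17.0000]; [17.0000, 4]]·[k, ln C]ᵀ = [-33.6807, -5.5957]ᵀ.
Slope k = (n·Σx·ln z − Σx·Σln z)/(n·Σ(x)² − (Σx)²) = (4·-33.6807 − 17.0000·-5.5957)/91.0000 = -0.43512; ln C = (Σln z − k·Σx)/n = 0.45036, so C = exp(0.45036) = 1.56888.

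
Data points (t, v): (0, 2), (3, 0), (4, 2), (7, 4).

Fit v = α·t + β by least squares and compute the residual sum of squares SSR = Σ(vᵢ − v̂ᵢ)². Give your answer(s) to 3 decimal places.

SSR = 5.440

Forming XᵀX = [[74, 14]; [14, 4]] and Xᵀv = [36, 8]ᵀ gives XᵀX·[α, β]ᵀ = Xᵀv.
Eliminating β: 4·(row 1) − 14·(row 2) gives 100·α = 4·36 − 14·8 = 32, so α = 8/25.
Then β = (8 − 14·(8/25))/4 = 22/25.
Residuals: 28/25, -46/25, -4/25, 22/25; SSR = 136/25.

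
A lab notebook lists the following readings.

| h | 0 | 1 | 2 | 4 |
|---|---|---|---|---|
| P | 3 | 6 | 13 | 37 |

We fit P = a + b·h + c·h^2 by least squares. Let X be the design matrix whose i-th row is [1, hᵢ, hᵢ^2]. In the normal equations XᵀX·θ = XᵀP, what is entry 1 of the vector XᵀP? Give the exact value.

Entry 1 ↔ basis 1, so (XᵀP)_{1} = Σᵢ Pᵢ = (1)·(3) + (1)·(6) + (1)·(13) + (1)·(37) = 59.

59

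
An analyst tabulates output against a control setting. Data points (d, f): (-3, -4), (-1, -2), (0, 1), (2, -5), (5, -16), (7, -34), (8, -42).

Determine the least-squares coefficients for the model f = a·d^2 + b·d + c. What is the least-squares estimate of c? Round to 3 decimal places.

c = -0.450

XᵀX·[a, b, c]ᵀ = Xᵀf reads: 7220·a + 960·b + 152·c = -4812;  960·a + 152·b + 18·c = -650;  152·a + 18·b + 7·c = -102.
Inverting the 3×3 Gram matrix, [a, b, c]ᵀ = [-23577/39557, -36289/79114, -2541/5651]ᵀ.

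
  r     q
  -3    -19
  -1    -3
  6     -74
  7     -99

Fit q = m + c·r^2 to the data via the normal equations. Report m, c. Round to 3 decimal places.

With design matrix X, XᵀX = [[4, 95]; [95, 3779]] and Xᵀq = [-195, -7689]ᵀ.
Δ = 4·3779 − 95² = 6091.
m = ((-195)·3779 − 95·(-7689))/6091 = -6450/6091; c = (4·(-7689) − 95·(-195))/6091 = -12231/6091.

m = -1.059, c = -2.008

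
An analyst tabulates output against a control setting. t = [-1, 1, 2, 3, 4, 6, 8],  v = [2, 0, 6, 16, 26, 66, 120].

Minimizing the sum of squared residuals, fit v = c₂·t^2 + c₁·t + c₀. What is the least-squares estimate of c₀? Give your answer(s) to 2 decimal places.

c₀ = -0.75

Setting ∂/∂c₂ … = 0 gives: 5747·c₂ + 827·c₁ + 131·c₀ = 10642;  827·c₂ + 131·c₁ + 23·c₀ = 1518;  131·c₂ + 23·c₁ + 7·c₀ = 236.
(Σt^2·t^2 = 5747, Σt^2·t = 827, Σt^2 = 131, Σt·t = 131, Σt = 23, Σ1 = 7, Σt^2·v = 10642, Σt·v = 1518, Σv = 236.)
Row-reducing yields c₂ = 6323/3174, c₁ = -2717/3174, c₀ = -399/529.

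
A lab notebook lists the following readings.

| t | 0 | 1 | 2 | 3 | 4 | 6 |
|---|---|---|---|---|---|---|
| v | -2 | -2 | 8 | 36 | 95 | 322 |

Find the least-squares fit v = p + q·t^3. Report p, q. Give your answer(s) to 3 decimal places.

Entries of AᵀA: Σ1 = 6, Σt^3 = 316, Σt^3·t^3 = 51546.
For Aᵀv: Σv = 457, Σt^3·v = 76666.
Normal equations: [[6, 316]; [316, 51546]]·[p, q]ᵀ = [457, 76666]ᵀ.
Determinant 6·51546 − 316² = 209420.
p = (457·51546 − 316·76666)/209420 = -334967/104710; q = (6·76666 − 316·457)/209420 = 78896/52355.

p = -3.199, q = 1.507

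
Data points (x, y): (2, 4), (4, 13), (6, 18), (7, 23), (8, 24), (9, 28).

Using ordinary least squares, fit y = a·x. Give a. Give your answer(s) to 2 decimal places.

Sums needed: Σx·x = 250.
For Mᵀy: Σx·y = 773.
a = 773/250 = 3.092.

a = 3.09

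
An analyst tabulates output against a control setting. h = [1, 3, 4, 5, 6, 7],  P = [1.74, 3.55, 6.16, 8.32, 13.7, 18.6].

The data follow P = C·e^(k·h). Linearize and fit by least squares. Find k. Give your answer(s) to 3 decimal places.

k = 0.404

Taking logs, ln P = k·h + ln C, so regress ln P on h.
AᵀA = [[136.0000, 26.0000]; [26.0000, 6]], rhs = [58.3869, 11.2981]ᵀ  (here Σh = 26.0000, Σ(h)² = 136.0000, Σln P = 11.2981, Σh·ln P = 58.3869).
Slope k = (n·Σh·ln P − Σh·Σln P)/(n·Σ(h)² − (Σh)²) = (6·58.3869 − 26.0000·11.2981)/140.0000 = 0.40407; ln C = (Σln P − k·Σh)/n = 0.13205.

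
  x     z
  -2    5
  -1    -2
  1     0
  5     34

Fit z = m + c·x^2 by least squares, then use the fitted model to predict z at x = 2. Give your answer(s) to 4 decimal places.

ẑ = 3.8380

Entries of MᵀM: Σ1 = 4, Σx^2 = 31, Σx^2·x^2 = 643.
And Σz = 37, Σx^2·z = 868.
MᵀM·[m, c]ᵀ = Mᵀz becomes [[4, 31]; [31, 643]]·[m, c]ᵀ = [37, 868]ᵀ.
Δ = 4·643 − 31² = 1611.
m = (37·643 − 31·868)/1611 = -1039/537; c = (4·868 − 31·37)/1611 = 775/537.
At x = 2: ẑ = (-1039/537)·(1) + (775/537)·(4) = 687/179.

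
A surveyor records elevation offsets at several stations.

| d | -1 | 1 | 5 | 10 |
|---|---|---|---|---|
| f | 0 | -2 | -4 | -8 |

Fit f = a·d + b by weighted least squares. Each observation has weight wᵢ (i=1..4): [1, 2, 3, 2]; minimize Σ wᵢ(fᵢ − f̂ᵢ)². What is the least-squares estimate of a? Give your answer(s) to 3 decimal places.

a = -0.690

AᵀWA·[a, b]ᵀ = AᵀWf reads: 278·a + 36·b = -224;  36·a + 8·b = -32.
(Σwᵢ·d·d = 278, Σwᵢ·d = 36, Σwᵢ·1 = 8, Σwᵢ·d·f = -224, Σwᵢ·f = -32.)
det = 278·8 − 36² = 928.
a = ((-224)·8 − 36·(-32))/928 = -20/29; b = (278·(-32) − 36·(-224))/928 = -26/29.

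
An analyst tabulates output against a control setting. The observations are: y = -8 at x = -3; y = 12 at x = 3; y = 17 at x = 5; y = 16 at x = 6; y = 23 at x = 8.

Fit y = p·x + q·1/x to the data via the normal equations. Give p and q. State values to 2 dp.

Sums needed: Σx·x = 143, Σx·1/x = 5, Σ1/x·1/x = 489/1600.
For Aᵀy: Σx·y = 425, Σ1/x·y = 1873/120.
Normal equations: [[143, 5]; [5, 489/1600]]·[p, q]ᵀ = [425, 1873/120]ᵀ.
Determinant 143·(489/1600) − 5² = 29927/1600.
p = (425·(489/1600) − 5·(1873/120))/(29927/1600) = 248875/89781; q = (143·(1873/120) − 5·425)/(29927/1600) = 513560/89781.

p = 2.77, q = 5.72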